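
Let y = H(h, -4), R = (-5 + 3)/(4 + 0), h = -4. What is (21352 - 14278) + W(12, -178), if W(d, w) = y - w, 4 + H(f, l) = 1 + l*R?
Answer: 7251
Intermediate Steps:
R = -½ (R = -2/4 = -2*¼ = -½ ≈ -0.50000)
H(f, l) = -3 - l/2 (H(f, l) = -4 + (1 + l*(-½)) = -4 + (1 - l/2) = -3 - l/2)
y = -1 (y = -3 - ½*(-4) = -3 + 2 = -1)
W(d, w) = -1 - w
(21352 - 14278) + W(12, -178) = (21352 - 14278) + (-1 - 1*(-178)) = 7074 + (-1 + 178) = 7074 + 177 = 7251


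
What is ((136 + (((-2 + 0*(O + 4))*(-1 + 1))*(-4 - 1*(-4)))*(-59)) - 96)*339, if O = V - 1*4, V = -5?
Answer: 13560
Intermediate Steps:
O = -9 (O = -5 - 1*4 = -5 - 4 = -9)
((136 + (((-2 + 0*(O + 4))*(-1 + 1))*(-4 - 1*(-4)))*(-59)) - 96)*339 = ((136 + (((-2 + 0*(-9 + 4))*(-1 + 1))*(-4 - 1*(-4)))*(-59)) - 96)*339 = ((136 + (((-2 + 0*(-5))*0)*(-4 + 4))*(-59)) - 96)*339 = ((136 + (((-2 + 0)*0)*0)*(-59)) - 96)*339 = ((136 + (-2*0*0)*(-59)) - 96)*339 = ((136 + (0*0)*(-59)) - 96)*339 = ((136 + 0*(-59)) - 96)*339 = ((136 + 0) - 96)*339 = (136 - 96)*339 = 40*339 = 13560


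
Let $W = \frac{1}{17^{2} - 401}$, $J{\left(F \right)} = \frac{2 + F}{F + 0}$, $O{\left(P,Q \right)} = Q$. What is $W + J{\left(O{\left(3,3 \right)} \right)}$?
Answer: $\frac{557}{336} \approx 1.6577$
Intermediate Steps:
$J{\left(F \right)} = \frac{2 + F}{F}$
$W = - \frac{1}{112}$ ($W = \frac{1}{289 - 401} = \frac{1}{-112} = - \frac{1}{112} \approx -0.0089286$)
$W + J{\left(O{\left(3,3 \right)} \right)} = - \frac{1}{112} + \frac{2 + 3}{3} = - \frac{1}{112} + \frac{1}{3} \cdot 5 = - \frac{1}{112} + \frac{5}{3} = \frac{557}{336}$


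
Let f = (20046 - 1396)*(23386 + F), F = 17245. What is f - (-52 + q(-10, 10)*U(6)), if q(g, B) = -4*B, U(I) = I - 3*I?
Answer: 757767722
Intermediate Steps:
U(I) = -2*I
f = 757768150 (f = (20046 - 1396)*(23386 + 17245) = 18650*40631 = 757768150)
f - (-52 + q(-10, 10)*U(6)) = 757768150 - (-52 + (-4*10)*(-2*6)) = 757768150 - (-52 - 40*(-12)) = 757768150 - (-52 + 480) = 757768150 - 1*428 = 757768150 - 428 = 757767722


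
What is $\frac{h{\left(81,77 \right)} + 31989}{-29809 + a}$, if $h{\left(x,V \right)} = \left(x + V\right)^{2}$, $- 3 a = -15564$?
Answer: $- \frac{56953}{24621} \approx -2.3132$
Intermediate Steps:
$a = 5188$ ($a = \left(- \frac{1}{3}\right) \left(-15564\right) = 5188$)
$h{\left(x,V \right)} = \left(V + x\right)^{2}$
$\frac{h{\left(81,77 \right)} + 31989}{-29809 + a} = \frac{\left(77 + 81\right)^{2} + 31989}{-29809 + 5188} = \frac{158^{2} + 31989}{-24621} = \left(24964 + 31989\right) \left(- \frac{1}{24621}\right) = 56953 \left(- \frac{1}{24621}\right) = - \frac{56953}{24621}$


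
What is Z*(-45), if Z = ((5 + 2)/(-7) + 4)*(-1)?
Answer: 135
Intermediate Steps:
Z = -3 (Z = (7*(-⅐) + 4)*(-1) = (-1 + 4)*(-1) = 3*(-1) = -3)
Z*(-45) = -3*(-45) = 135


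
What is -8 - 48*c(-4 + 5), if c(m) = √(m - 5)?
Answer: -8 - 96*I ≈ -8.0 - 96.0*I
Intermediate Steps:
c(m) = √(-5 + m)
-8 - 48*c(-4 + 5) = -8 - 48*√(-5 + (-4 + 5)) = -8 - 48*√(-5 + 1) = -8 - 96*I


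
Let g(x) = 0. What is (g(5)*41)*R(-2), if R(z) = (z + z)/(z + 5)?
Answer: 0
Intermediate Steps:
R(z) = 2*z/(5 + z) (R(z) = (2*z)/(5 + z) = 2*z/(5 + z))
(g(5)*41)*R(-2) = (0*41)*(2*(-2)/(5 - 2)) = 0*(2*(-2)/3) = 0*(2*(-2)*(⅓)) = 0*(-4/3) = 0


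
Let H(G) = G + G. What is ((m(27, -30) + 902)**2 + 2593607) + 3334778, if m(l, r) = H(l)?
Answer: 6842321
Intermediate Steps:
H(G) = 2*G
m(l, r) = 2*l
((m(27, -30) + 902)**2 + 2593607) + 3334778 = ((2*27 + 902)**2 + 2593607) + 3334778 = ((54 + 902)**2 + 2593607) + 3334778 = (956**2 + 2593607) + 3334778 = (913936 + 2593607) + 3334778 = 3507543 + 3334778 = 6842321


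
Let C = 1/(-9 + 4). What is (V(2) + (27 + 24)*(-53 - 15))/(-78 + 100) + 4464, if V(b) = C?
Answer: 473699/110 ≈ 4306.4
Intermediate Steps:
C = -1/5 (C = 1/(-5) = -1/5 ≈ -0.20000)
V(b) = -1/5
(V(2) + (27 + 24)*(-53 - 15))/(-78 + 100) + 4464 = (-1/5 + (27 + 24)*(-53 - 15))/(-78 + 100) + 4464 = (-1/5 + 51*(-68))/22 + 4464 = (-1/5 - 3468)/22 + 4464 = (1/22)*(-17341/5) + 4464 = -17341/110 + 4464 = 473699/110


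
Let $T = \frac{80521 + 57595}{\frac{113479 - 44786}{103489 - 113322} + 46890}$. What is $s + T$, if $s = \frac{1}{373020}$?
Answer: $\frac{506596919137237}{171962472534540} \approx 2.946$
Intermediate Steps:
$T = \frac{1358094628}{461000677}$ ($T = \frac{138116}{\frac{68693}{-9833} + 46890} = \frac{138116}{68693 \left(- \frac{1}{9833}\right) + 46890} = \frac{138116}{- \frac{68693}{9833} + 46890} = \frac{138116}{\frac{461000677}{9833}} = 138116 \cdot \frac{9833}{461000677} = \frac{1358094628}{461000677} \approx 2.946$)
$s = \frac{1}{373020} \approx 2.6808 \cdot 10^{-6}$
$s + T = \frac{1}{373020} + \frac{1358094628}{461000677} = \frac{506596919137237}{171962472534540}$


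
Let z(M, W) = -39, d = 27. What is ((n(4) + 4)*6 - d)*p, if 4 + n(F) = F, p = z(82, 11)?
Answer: 117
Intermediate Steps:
p = -39
n(F) = -4 + F
((n(4) + 4)*6 - d)*p = (((-4 + 4) + 4)*6 - 1*27)*(-39) = ((0 + 4)*6 - 27)*(-39) = (4*6 - 27)*(-39) = (24 - 27)*(-39) = -3*(-39) = 117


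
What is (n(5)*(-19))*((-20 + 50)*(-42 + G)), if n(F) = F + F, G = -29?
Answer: 404700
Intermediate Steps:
n(F) = 2*F
(n(5)*(-19))*((-20 + 50)*(-42 + G)) = ((2*5)*(-19))*((-20 + 50)*(-42 - 29)) = (10*(-19))*(30*(-71)) = -190*(-2130) = 404700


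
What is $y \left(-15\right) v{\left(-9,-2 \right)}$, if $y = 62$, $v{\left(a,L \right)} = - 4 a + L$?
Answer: $-31620$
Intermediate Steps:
$v{\left(a,L \right)} = L - 4 a$
$y \left(-15\right) v{\left(-9,-2 \right)} = 62 \left(-15\right) \left(-2 - -36\right) = - 930 \left(-2 + 36\right) = \left(-930\right) 34 = -31620$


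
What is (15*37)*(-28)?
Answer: -15540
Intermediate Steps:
(15*37)*(-28) = 555*(-28) = -15540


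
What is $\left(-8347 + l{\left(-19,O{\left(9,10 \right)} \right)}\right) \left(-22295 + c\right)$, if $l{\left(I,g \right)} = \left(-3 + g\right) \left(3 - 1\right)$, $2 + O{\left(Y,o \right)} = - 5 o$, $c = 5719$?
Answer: $140183232$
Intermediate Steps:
$O{\left(Y,o \right)} = -2 - 5 o$
$l{\left(I,g \right)} = -6 + 2 g$ ($l{\left(I,g \right)} = \left(-3 + g\right) 2 = -6 + 2 g$)
$\left(-8347 + l{\left(-19,O{\left(9,10 \right)} \right)}\right) \left(-22295 + c\right) = \left(-8347 + \left(-6 + 2 \left(-2 - 50\right)\right)\right) \left(-22295 + 5719\right) = \left(-8347 + \left(-6 + 2 \left(-2 - 50\right)\right)\right) \left(-16576\right) = \left(-8347 + \left(-6 + 2 \left(-52\right)\right)\right) \left(-16576\right) = \left(-8347 - 110\right) \left(-16576\right) = \left(-8457\right) \left(-16576\right) = 140183232$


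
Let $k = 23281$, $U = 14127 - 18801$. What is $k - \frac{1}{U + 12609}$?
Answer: $\frac{184734734}{7935} \approx 23281.0$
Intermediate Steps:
$U = -4674$ ($U = 14127 - 18801 = -4674$)
$k - \frac{1}{U + 12609} = 23281 - \frac{1}{-4674 + 12609} = 23281 - \frac{1}{7935} = \frac{184734734}{7935}$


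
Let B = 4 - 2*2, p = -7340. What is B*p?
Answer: 0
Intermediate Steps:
B = 0 (B = 4 - 4 = 0)
B*p = 0*(-7340) = 0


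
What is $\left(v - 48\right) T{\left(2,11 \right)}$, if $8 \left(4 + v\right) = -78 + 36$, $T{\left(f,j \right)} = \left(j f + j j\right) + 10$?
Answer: $- \frac{35037}{4} \approx -8759.3$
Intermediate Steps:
$T{\left(f,j \right)} = 10 + j^{2} + f j$ ($T{\left(f,j \right)} = \left(f j + j^{2}\right) + 10 = \left(j^{2} + f j\right) + 10 = 10 + j^{2} + f j$)
$v = - \frac{37}{4}$ ($v = -4 + \frac{-78 + 36}{8} = -4 + \frac{1}{8} \left(-42\right) = -4 - \frac{21}{4} = - \frac{37}{4} \approx -9.25$)
$\left(v - 48\right) T{\left(2,11 \right)} = \left(- \frac{37}{4} - 48\right) \left(10 + 11^{2} + 2 \cdot 11\right) = - \frac{229 \left(10 + 121 + 22\right)}{4} = \left(- \frac{229}{4}\right) 153 = - \frac{35037}{4}$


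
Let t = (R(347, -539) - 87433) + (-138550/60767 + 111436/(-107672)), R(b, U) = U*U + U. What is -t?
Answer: -331309264647441/1635726106 ≈ -2.0255e+5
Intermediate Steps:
R(b, U) = U + U² (R(b, U) = U² + U = U + U²)
t = 331309264647441/1635726106 (t = (-539*(1 - 539) - 87433) + (-138550/60767 + 111436/(-107672)) = (-539*(-538) - 87433) + (-138550*1/60767 + 111436*(-1/107672)) = (289982 - 87433) + (-138550/60767 - 27859/26918) = 202549 - 5422396753/1635726106 = 331309264647441/1635726106 ≈ 2.0255e+5)
-t = -1*331309264647441/1635726106 = -331309264647441/1635726106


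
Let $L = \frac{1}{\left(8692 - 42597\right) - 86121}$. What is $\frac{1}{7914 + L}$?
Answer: $\frac{120026}{949885763} \approx 0.00012636$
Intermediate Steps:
$L = - \frac{1}{120026}$ ($L = \frac{1}{\left(8692 - 42597\right) - 86121} = \frac{1}{-33905 - 86121} = \frac{1}{-120026} = - \frac{1}{120026} \approx -8.3315 \cdot 10^{-6}$)
$\frac{1}{7914 + L} = \frac{1}{7914 - \frac{1}{120026}} = \frac{1}{\frac{949885763}{120026}} = \frac{120026}{949885763}$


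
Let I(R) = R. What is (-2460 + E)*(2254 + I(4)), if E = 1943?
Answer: -1167386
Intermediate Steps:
(-2460 + E)*(2254 + I(4)) = (-2460 + 1943)*(2254 + 4) = -517*2258 = -1167386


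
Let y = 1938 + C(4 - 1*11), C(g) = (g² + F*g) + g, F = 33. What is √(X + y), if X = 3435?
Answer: 72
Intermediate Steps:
C(g) = g² + 34*g (C(g) = (g² + 33*g) + g = g² + 34*g)
y = 1749 (y = 1938 + (4 - 1*11)*(34 + (4 - 1*11)) = 1938 + (4 - 11)*(34 + (4 - 11)) = 1938 - 7*(34 - 7) = 1938 - 7*27 = 1938 - 189 = 1749)
√(X + y) = √(3435 + 1749) = √5184 = 72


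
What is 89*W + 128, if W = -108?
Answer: -9484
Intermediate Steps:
89*W + 128 = 89*(-108) + 128 = -9612 + 128 = -9484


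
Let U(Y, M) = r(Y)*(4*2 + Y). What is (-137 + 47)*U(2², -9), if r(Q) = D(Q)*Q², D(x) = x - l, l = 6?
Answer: 34560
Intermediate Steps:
D(x) = -6 + x (D(x) = x - 1*6 = x - 6 = -6 + x)
r(Q) = Q²*(-6 + Q) (r(Q) = (-6 + Q)*Q² = Q²*(-6 + Q))
U(Y, M) = Y²*(-6 + Y)*(8 + Y) (U(Y, M) = (Y²*(-6 + Y))*(4*2 + Y) = (Y²*(-6 + Y))*(8 + Y) = Y²*(-6 + Y)*(8 + Y))
(-137 + 47)*U(2², -9) = (-137 + 47)*((2²)²*(-6 + 2²)*(8 + 2²)) = -90*4²*(-6 + 4)*(8 + 4) = -1440*(-2)*12 = -90*(-384) = 34560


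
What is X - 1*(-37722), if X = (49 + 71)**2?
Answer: 52122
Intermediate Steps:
X = 14400 (X = 120**2 = 14400)
X - 1*(-37722) = 14400 - 1*(-37722) = 14400 + 37722 = 52122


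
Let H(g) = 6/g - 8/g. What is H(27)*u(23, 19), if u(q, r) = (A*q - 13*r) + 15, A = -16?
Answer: 400/9 ≈ 44.444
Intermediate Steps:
H(g) = -2/g
u(q, r) = 15 - 16*q - 13*r (u(q, r) = (-16*q - 13*r) + 15 = 15 - 16*q - 13*r)
H(27)*u(23, 19) = (-2/27)*(15 - 16*23 - 13*19) = (-2*1/27)*(15 - 368 - 247) = -2/27*(-600) = 400/9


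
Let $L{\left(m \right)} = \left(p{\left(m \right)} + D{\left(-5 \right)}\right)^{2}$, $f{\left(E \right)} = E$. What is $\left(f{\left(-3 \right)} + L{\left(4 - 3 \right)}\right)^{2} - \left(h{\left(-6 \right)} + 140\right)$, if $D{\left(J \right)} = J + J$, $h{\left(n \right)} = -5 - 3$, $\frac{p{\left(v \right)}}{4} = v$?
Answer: $957$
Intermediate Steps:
$p{\left(v \right)} = 4 v$
$h{\left(n \right)} = -8$
$D{\left(J \right)} = 2 J$
$L{\left(m \right)} = \left(-10 + 4 m\right)^{2}$ ($L{\left(m \right)} = \left(4 m + 2 \left(-5\right)\right)^{2} = \left(4 m - 10\right)^{2} = \left(-10 + 4 m\right)^{2}$)
$\left(f{\left(-3 \right)} + L{\left(4 - 3 \right)}\right)^{2} - \left(h{\left(-6 \right)} + 140\right) = \left(-3 + 4 \left(-5 + 2 \left(4 - 3\right)\right)^{2}\right)^{2} - \left(-8 + 140\right) = \left(-3 + 4 \left(-5 + 2 \left(4 - 3\right)\right)^{2}\right)^{2} - 132 = \left(-3 + 4 \left(-5 + 2 \cdot 1\right)^{2}\right)^{2} - 132 = \left(-3 + 4 \left(-5 + 2\right)^{2}\right)^{2} - 132 = \left(-3 + 4 \left(-3\right)^{2}\right)^{2} - 132 = \left(-3 + 4 \cdot 9\right)^{2} - 132 = \left(-3 + 36\right)^{2} - 132 = 33^{2} - 132 = 1089 - 132 = 957$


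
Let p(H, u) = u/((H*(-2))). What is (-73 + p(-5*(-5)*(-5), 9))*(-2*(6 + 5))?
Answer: 200651/125 ≈ 1605.2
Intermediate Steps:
p(H, u) = -u/(2*H) (p(H, u) = u/((-2*H)) = u*(-1/(2*H)) = -u/(2*H))
(-73 + p(-5*(-5)*(-5), 9))*(-2*(6 + 5)) = (-73 - ½*9/-5*(-5)*(-5))*(-2*(6 + 5)) = (-73 - ½*9/25*(-5))*(-2*11) = (-73 - ½*9/(-125))*(-22) = (-73 - ½*9*(-1/125))*(-22) = (-73 + 9/250)*(-22) = -18241/250*(-22) = 200651/125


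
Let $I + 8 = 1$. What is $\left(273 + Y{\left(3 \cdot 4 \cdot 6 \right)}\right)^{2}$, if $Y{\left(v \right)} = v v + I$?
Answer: $29702500$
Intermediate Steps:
$I = -7$ ($I = -8 + 1 = -7$)
$Y{\left(v \right)} = -7 + v^{2}$ ($Y{\left(v \right)} = v v - 7 = v^{2} - 7 = -7 + v^{2}$)
$\left(273 + Y{\left(3 \cdot 4 \cdot 6 \right)}\right)^{2} = \left(273 - \left(7 - \left(3 \cdot 4 \cdot 6\right)^{2}\right)\right)^{2} = \left(273 - \left(7 - \left(12 \cdot 6\right)^{2}\right)\right)^{2} = \left(273 - \left(7 - 72^{2}\right)\right)^{2} = \left(273 + \left(-7 + 5184\right)\right)^{2} = \left(273 + 5177\right)^{2} = 5450^{2} = 29702500$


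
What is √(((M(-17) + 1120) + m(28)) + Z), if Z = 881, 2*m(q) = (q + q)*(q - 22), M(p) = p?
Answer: 2*√538 ≈ 46.390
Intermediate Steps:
m(q) = q*(-22 + q) (m(q) = ((q + q)*(q - 22))/2 = ((2*q)*(-22 + q))/2 = (2*q*(-22 + q))/2 = q*(-22 + q))
√(((M(-17) + 1120) + m(28)) + Z) = √(((-17 + 1120) + 28*(-22 + 28)) + 881) = √((1103 + 28*6) + 881) = √((1103 + 168) + 881) = √(1271 + 881) = √2152 = 2*√538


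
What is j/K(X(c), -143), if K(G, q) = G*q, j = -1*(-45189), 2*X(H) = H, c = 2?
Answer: -45189/143 ≈ -316.01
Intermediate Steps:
X(H) = H/2
j = 45189
j/K(X(c), -143) = 45189/((((½)*2)*(-143))) = 45189/((1*(-143))) = 45189/(-143) = 45189*(-1/143) = -45189/143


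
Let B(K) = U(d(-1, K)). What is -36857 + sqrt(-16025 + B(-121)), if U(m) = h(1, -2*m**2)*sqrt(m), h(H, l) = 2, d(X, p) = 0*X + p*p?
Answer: -36857 + I*sqrt(15783) ≈ -36857.0 + 125.63*I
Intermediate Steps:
d(X, p) = p**2 (d(X, p) = 0 + p**2 = p**2)
U(m) = 2*sqrt(m)
B(K) = 2*sqrt(K**2)
-36857 + sqrt(-16025 + B(-121)) = -36857 + sqrt(-16025 + 2*sqrt((-121)**2)) = -36857 + sqrt(-16025 + 2*sqrt(14641)) = -36857 + sqrt(-16025 + 2*121) = -36857 + sqrt(-16025 + 242) = -36857 + sqrt(-15783) = -36857 + I*sqrt(15783)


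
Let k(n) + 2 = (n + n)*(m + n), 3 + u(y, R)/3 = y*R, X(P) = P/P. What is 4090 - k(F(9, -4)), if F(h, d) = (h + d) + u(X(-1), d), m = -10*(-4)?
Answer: 4860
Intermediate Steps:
X(P) = 1
u(y, R) = -9 + 3*R*y (u(y, R) = -9 + 3*(y*R) = -9 + 3*(R*y) = -9 + 3*R*y)
m = 40
F(h, d) = -9 + h + 4*d (F(h, d) = (h + d) + (-9 + 3*d*1) = (d + h) + (-9 + 3*d) = -9 + h + 4*d)
k(n) = -2 + 2*n*(40 + n) (k(n) = -2 + (n + n)*(40 + n) = -2 + (2*n)*(40 + n) = -2 + 2*n*(40 + n))
4090 - k(F(9, -4)) = 4090 - (-2 + 2*(-9 + 9 + 4*(-4))**2 + 80*(-9 + 9 + 4*(-4))) = 4090 - (-2 + 2*(-9 + 9 - 16)**2 + 80*(-9 + 9 - 16)) = 4090 - (-2 + 2*(-16)**2 + 80*(-16)) = 4090 - (-2 + 2*256 - 1280) = 4090 - (-2 + 512 - 1280) = 4090 - 1*(-770) = 4090 + 770 = 4860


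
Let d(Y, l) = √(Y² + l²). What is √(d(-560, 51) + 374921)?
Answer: √(374921 + √316201) ≈ 612.77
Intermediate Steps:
√(d(-560, 51) + 374921) = √(√((-560)² + 51²) + 374921) = √(√(313600 + 2601) + 374921) = √(√316201 + 374921) = √(374921 + √316201)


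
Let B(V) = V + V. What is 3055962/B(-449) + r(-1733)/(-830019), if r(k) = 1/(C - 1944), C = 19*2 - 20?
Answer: -2442655781916265/717778850706 ≈ -3403.1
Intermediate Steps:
C = 18 (C = 38 - 20 = 18)
r(k) = -1/1926 (r(k) = 1/(18 - 1944) = 1/(-1926) = -1/1926)
B(V) = 2*V
3055962/B(-449) + r(-1733)/(-830019) = 3055962/((2*(-449))) - 1/1926/(-830019) = 3055962/(-898) - 1/1926*(-1/830019) = 3055962*(-1/898) + 1/1598616594 = -1527981/449 + 1/1598616594 = -2442655781916265/717778850706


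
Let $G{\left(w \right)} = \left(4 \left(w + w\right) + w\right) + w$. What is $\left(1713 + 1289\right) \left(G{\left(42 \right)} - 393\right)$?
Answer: $81054$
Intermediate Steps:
$G{\left(w \right)} = 10 w$ ($G{\left(w \right)} = \left(4 \cdot 2 w + w\right) + w = \left(8 w + w\right) + w = 9 w + w = 10 w$)
$\left(1713 + 1289\right) \left(G{\left(42 \right)} - 393\right) = \left(1713 + 1289\right) \left(10 \cdot 42 - 393\right) = 3002 \left(420 - 393\right) = 3002 \cdot 27 = 81054$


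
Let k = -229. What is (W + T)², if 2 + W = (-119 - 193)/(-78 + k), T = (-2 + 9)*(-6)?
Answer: 174134416/94249 ≈ 1847.6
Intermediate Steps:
T = -42 (T = 7*(-6) = -42)
W = -302/307 (W = -2 + (-119 - 193)/(-78 - 229) = -2 - 312/(-307) = -2 - 312*(-1/307) = -2 + 312/307 = -302/307 ≈ -0.98371)
(W + T)² = (-302/307 - 42)² = (-13196/307)² = 174134416/94249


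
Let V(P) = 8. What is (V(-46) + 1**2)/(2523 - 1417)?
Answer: 9/1106 ≈ 0.0081374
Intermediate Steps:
(V(-46) + 1**2)/(2523 - 1417) = (8 + 1**2)/(2523 - 1417) = (8 + 1)/1106 = 9*(1/1106) = 9/1106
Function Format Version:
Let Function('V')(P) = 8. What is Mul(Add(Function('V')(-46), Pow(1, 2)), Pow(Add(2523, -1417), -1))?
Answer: Rational(9, 1106) ≈ 0.0081374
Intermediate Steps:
Mul(Add(Function('V')(-46), Pow(1, 2)), Pow(Add(2523, -1417), -1)) = Mul(Add(8, Pow(1, 2)), Pow(Add(2523, -1417), -1)) = Mul(Add(8, 1), Pow(1106, -1)) = Mul(9, Rational(1, 1106)) = Rational(9, 1106)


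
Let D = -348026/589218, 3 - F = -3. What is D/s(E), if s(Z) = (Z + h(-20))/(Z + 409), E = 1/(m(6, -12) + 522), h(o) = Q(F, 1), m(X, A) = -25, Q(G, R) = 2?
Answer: -1684396122/13958855 ≈ -120.67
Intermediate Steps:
F = 6 (F = 3 - 1*(-3) = 3 + 3 = 6)
h(o) = 2
E = 1/497 (E = 1/(-25 + 522) = 1/497 ≈ 0.0020121)
s(Z) = (2 + Z)/(409 + Z) (s(Z) = (Z + 2)/(Z + 409) = (2 + Z)/(409 + Z))
D = -24859/42087 (D = -348026*1/589218 = -24859/42087 ≈ -0.59066)
D/s(E) = -24859*(409 + 1/497)/(2 + 1/497)/42087 = -24859/(42087*((995/497)/(203274/497))) = -24859/(42087*((497/203274)*(995/497))) = -24859/(42087*995/203274) = -24859/42087*203274/995 = -1684396122/13958855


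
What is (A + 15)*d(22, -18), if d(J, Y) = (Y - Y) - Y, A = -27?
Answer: -216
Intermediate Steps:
d(J, Y) = -Y (d(J, Y) = 0 - Y = -Y)
(A + 15)*d(22, -18) = (-27 + 15)*(-1*(-18)) = -12*18 = -216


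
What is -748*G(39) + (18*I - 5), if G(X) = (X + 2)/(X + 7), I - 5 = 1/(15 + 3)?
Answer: -13356/23 ≈ -580.70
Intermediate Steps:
I = 91/18 (I = 5 + 1/(15 + 3) = 5 + 1/18 = 91/18 ≈ 5.0556)
G(X) = (2 + X)/(7 + X)
-748*G(39) + (18*I - 5) = -748*(2 + 39)/(7 + 39) + (18*(91/18) - 5) = -748*41/46 + (91 - 5) = -374*41/23 + 86 = -748*41/46 + 86 = -15334/23 + 86 = -13356/23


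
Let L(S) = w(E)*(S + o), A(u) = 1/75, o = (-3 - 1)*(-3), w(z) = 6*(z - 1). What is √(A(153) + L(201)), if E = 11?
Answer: √2875503/15 ≈ 113.05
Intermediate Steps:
w(z) = -6 + 6*z (w(z) = 6*(-1 + z) = -6 + 6*z)
o = 12 (o = -4*(-3) = 12)
A(u) = 1/75
L(S) = 720 + 60*S (L(S) = (-6 + 6*11)*(S + 12) = (-6 + 66)*(12 + S) = 60*(12 + S) = 720 + 60*S)
√(A(153) + L(201)) = √(1/75 + (720 + 60*201)) = √(1/75 + (720 + 12060)) = √(1/75 + 12780) = √(958501/75) = √2875503/15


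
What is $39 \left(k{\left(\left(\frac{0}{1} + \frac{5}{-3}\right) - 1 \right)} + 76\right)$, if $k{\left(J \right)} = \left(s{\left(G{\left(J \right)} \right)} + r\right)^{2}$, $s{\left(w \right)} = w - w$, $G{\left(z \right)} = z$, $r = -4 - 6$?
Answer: $6864$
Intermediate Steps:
$r = -10$ ($r = -4 - 6 = -10$)
$s{\left(w \right)} = 0$
$k{\left(J \right)} = 100$ ($k{\left(J \right)} = \left(0 - 10\right)^{2} = \left(-10\right)^{2} = 100$)
$39 \left(k{\left(\left(\frac{0}{1} + \frac{5}{-3}\right) - 1 \right)} + 76\right) = 39 \left(100 + 76\right) = 39 \cdot 176 = 6864$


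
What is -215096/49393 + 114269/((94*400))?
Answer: -2443520883/1857176800 ≈ -1.3157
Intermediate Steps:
-215096/49393 + 114269/((94*400)) = -215096*1/49393 + 114269/37600 = -215096/49393 + 114269*(1/37600) = -215096/49393 + 114269/37600 = -2443520883/1857176800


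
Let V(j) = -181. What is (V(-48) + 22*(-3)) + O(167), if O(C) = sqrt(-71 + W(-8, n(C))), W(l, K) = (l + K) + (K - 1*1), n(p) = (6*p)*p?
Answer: -247 + 2*sqrt(83647) ≈ 331.44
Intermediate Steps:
n(p) = 6*p**2
W(l, K) = -1 + l + 2*K (W(l, K) = (K + l) + (K - 1) = (K + l) + (-1 + K) = -1 + l + 2*K)
O(C) = sqrt(-80 + 12*C**2) (O(C) = sqrt(-71 + (-1 - 8 + 2*(6*C**2))) = sqrt(-71 + (-1 - 8 + 12*C**2)) = sqrt(-71 + (-9 + 12*C**2)) = sqrt(-80 + 12*C**2))
(V(-48) + 22*(-3)) + O(167) = (-181 + 22*(-3)) + 2*sqrt(-20 + 3*167**2) = (-181 - 66) + 2*sqrt(-20 + 3*27889) = -247 + 2*sqrt(-20 + 83667) = -247 + 2*sqrt(83647)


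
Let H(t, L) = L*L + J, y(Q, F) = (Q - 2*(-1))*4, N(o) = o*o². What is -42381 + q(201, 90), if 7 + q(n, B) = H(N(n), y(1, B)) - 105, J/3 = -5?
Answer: -42364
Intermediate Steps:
J = -15 (J = 3*(-5) = -15)
N(o) = o³
y(Q, F) = 8 + 4*Q (y(Q, F) = (Q + 2)*4 = (2 + Q)*4 = 8 + 4*Q)
H(t, L) = -15 + L² (H(t, L) = L*L - 15 = L² - 15 = -15 + L²)
q(n, B) = 17 (q(n, B) = -7 + ((-15 + (8 + 4*1)²) - 105) = -7 + ((-15 + (8 + 4)²) - 105) = -7 + ((-15 + 12²) - 105) = -7 + ((-15 + 144) - 105) = -7 + (129 - 105) = -7 + 24 = 17)
-42381 + q(201, 90) = -42381 + 17 = -42364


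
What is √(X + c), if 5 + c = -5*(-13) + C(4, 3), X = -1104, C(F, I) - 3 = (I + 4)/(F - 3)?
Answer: I*√1034 ≈ 32.156*I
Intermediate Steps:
C(F, I) = 3 + (4 + I)/(-3 + F) (C(F, I) = 3 + (I + 4)/(F - 3) = 3 + (4 + I)/(-3 + F))
c = 70 (c = -5 + (-5*(-13) + (-5 + 3 + 3*4)/(-3 + 4)) = -5 + (65 + (-5 + 3 + 12)/1) = -5 + (65 + 1*10) = -5 + (65 + 10) = -5 + 75 = 70)
√(X + c) = √(-1104 + 70) = √(-1034) = I*√1034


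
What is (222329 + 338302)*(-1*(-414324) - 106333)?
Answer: 172669302321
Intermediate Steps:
(222329 + 338302)*(-1*(-414324) - 106333) = 560631*(414324 - 106333) = 560631*307991 = 172669302321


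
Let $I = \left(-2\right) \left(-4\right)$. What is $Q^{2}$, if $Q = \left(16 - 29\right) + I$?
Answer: $25$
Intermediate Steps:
$I = 8$
$Q = -5$ ($Q = \left(16 - 29\right) + 8 = -13 + 8 = -5$)
$Q^{2} = \left(-5\right)^{2} = 25$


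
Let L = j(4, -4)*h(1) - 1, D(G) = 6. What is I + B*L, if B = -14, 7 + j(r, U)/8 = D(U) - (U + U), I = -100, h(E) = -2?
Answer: 1482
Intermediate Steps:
j(r, U) = -8 - 16*U (j(r, U) = -56 + 8*(6 - (U + U)) = -56 + 8*(6 - 2*U) = -56 + (48 - 16*U) = -8 - 16*U)
L = -113 (L = (-8 - 16*(-4))*(-2) - 1 = (-8 + 64)*(-2) - 1 = 56*(-2) - 1 = -112 - 1 = -113)
I + B*L = -100 - 14*(-113) = -100 + 1582 = 1482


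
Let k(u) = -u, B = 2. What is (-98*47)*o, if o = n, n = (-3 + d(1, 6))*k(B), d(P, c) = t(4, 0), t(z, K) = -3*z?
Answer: -138180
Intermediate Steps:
d(P, c) = -12 (d(P, c) = -3*4 = -12)
n = 30 (n = (-3 - 12)*(-1*2) = -15*(-2) = 30)
o = 30
(-98*47)*o = -98*47*30 = -4606*30 = -138180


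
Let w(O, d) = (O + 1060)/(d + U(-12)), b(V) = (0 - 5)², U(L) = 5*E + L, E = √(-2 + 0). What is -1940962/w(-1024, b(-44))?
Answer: -12616253/18 - 4852405*I*√2/18 ≈ -7.009e+5 - 3.8124e+5*I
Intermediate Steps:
E = I*√2 (E = √(-2) = I*√2 ≈ 1.4142*I)
U(L) = L + 5*I*√2 (U(L) = 5*(I*√2) + L = 5*I*√2 + L = L + 5*I*√2)
b(V) = 25 (b(V) = (-5)² = 25)
w(O, d) = (1060 + O)/(-12 + d + 5*I*√2) (w(O, d) = (O + 1060)/(d + (-12 + 5*I*√2)) = (1060 + O)/(-12 + d + 5*I*√2))
-1940962/w(-1024, b(-44)) = -1940962*(-12 + 25 + 5*I*√2)/(1060 - 1024) = -(12616253/18 + 4852405*I*√2/18) = -1940962*(13/36 + 5*I*√2/36) = -12616253/18 - 4852405*I*√2/18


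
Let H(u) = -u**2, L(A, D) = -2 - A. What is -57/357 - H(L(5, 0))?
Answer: 5812/119 ≈ 48.840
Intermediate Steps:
-57/357 - H(L(5, 0)) = -57/357 - (-1)*(-2 - 1*5)**2 = -57*1/357 - (-1)*(-2 - 5)**2 = -19/119 - (-1)*(-7)**2 = -19/119 - (-1)*49 = -19/119 - 1*(-49) = -19/119 + 49 = 5812/119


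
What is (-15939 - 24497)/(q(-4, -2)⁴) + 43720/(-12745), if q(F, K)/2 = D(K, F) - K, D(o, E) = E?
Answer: -26327457/163136 ≈ -161.38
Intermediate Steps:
q(F, K) = -2*K + 2*F (q(F, K) = 2*(F - K) = -2*K + 2*F)
(-15939 - 24497)/(q(-4, -2)⁴) + 43720/(-12745) = (-15939 - 24497)/((-2*(-2) + 2*(-4))⁴) + 43720/(-12745) = -40436/(4 - 8)⁴ + 43720*(-1/12745) = -40436/((-4)⁴) - 8744/2549 = -40436/256 - 8744/2549 = -40436*1/256 - 8744/2549 = -10109/64 - 8744/2549 = -26327457/163136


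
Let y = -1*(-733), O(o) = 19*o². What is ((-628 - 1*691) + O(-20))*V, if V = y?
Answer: 4603973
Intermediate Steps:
y = 733
V = 733
((-628 - 1*691) + O(-20))*V = ((-628 - 1*691) + 19*(-20)²)*733 = ((-628 - 691) + 19*400)*733 = (-1319 + 7600)*733 = 6281*733 = 4603973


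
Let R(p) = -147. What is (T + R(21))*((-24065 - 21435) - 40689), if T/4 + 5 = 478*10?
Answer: -1633540117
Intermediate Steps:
T = 19100 (T = -20 + 4*(478*10) = -20 + 4*4780 = -20 + 19120 = 19100)
(T + R(21))*((-24065 - 21435) - 40689) = (19100 - 147)*((-24065 - 21435) - 40689) = 18953*(-45500 - 40689) = 18953*(-86189) = -1633540117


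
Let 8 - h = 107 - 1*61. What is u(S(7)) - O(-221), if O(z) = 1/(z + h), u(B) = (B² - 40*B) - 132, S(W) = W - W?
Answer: -34187/259 ≈ -132.00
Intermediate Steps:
S(W) = 0
h = -38 (h = 8 - (107 - 1*61) = 8 - (107 - 61) = 8 - 1*46 = 8 - 46 = -38)
u(B) = -132 + B² - 40*B
O(z) = 1/(-38 + z) (O(z) = 1/(z - 38) = 1/(-38 + z))
u(S(7)) - O(-221) = (-132 + 0² - 40*0) - 1/(-38 - 221) = (-132 + 0 + 0) - 1/(-259) = -132 - 1*(-1/259) = -132 + 1/259 = -34187/259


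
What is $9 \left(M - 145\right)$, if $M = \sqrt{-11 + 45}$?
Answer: $-1305 + 9 \sqrt{34} \approx -1252.5$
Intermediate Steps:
$M = \sqrt{34} \approx 5.8309$
$9 \left(M - 145\right) = 9 \left(\sqrt{34} - 145\right) = 9 \left(-145 + \sqrt{34}\right) = -1305 + 9 \sqrt{34}$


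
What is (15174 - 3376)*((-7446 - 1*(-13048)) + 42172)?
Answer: 563637652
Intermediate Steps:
(15174 - 3376)*((-7446 - 1*(-13048)) + 42172) = 11798*((-7446 + 13048) + 42172) = 11798*(5602 + 42172) = 11798*47774 = 563637652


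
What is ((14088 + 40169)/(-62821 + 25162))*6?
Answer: -108514/12553 ≈ -8.6445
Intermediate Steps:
((14088 + 40169)/(-62821 + 25162))*6 = (54257/(-37659))*6 = (54257*(-1/37659))*6 = -54257/37659*6 = -108514/12553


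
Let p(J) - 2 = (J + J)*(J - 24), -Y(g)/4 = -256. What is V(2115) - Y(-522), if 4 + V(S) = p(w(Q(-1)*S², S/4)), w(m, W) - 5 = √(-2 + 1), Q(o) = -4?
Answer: -1218 - 28*I ≈ -1218.0 - 28.0*I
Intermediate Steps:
Y(g) = 1024 (Y(g) = -4*(-256) = 1024)
w(m, W) = 5 + I (w(m, W) = 5 + √(-2 + 1) = 5 + √(-1) = 5 + I)
p(J) = 2 + 2*J*(-24 + J) (p(J) = 2 + (J + J)*(J - 24) = 2 + (2*J)*(-24 + J) = 2 + 2*J*(-24 + J))
V(S) = -242 - 48*I + 2*(5 + I)² (V(S) = -4 + (2 - 48*(5 + I) + 2*(5 + I)²) = -4 + (2 + (-240 - 48*I) + 2*(5 + I)²) = -4 + (-238 - 48*I + 2*(5 + I)²) = -242 - 48*I + 2*(5 + I)²)
V(2115) - Y(-522) = (-194 - 28*I) - 1*1024 = (-194 - 28*I) - 1024 = -1218 - 28*I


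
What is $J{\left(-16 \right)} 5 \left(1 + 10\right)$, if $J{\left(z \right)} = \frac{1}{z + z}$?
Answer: $- \frac{55}{32} \approx -1.7188$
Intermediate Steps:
$J{\left(z \right)} = \frac{1}{2 z}$
$J{\left(-16 \right)} 5 \left(1 + 10\right) = \frac{1}{2 \left(-16\right)} 5 \left(1 + 10\right) = \frac{1}{2} \left(- \frac{1}{16}\right) 5 \cdot 11 = \left(- \frac{1}{32}\right) 55 = - \frac{55}{32}$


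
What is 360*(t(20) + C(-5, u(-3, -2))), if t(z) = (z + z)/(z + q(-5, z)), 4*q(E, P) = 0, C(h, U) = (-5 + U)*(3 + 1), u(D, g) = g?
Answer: -9360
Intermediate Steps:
C(h, U) = -20 + 4*U (C(h, U) = (-5 + U)*4 = -20 + 4*U)
q(E, P) = 0 (q(E, P) = (¼)*0 = 0)
t(z) = 2 (t(z) = (z + z)/(z + 0) = (2*z)/z = 2)
360*(t(20) + C(-5, u(-3, -2))) = 360*(2 + (-20 + 4*(-2))) = 360*(2 + (-20 - 8)) = 360*(2 - 28) = 360*(-26) = -9360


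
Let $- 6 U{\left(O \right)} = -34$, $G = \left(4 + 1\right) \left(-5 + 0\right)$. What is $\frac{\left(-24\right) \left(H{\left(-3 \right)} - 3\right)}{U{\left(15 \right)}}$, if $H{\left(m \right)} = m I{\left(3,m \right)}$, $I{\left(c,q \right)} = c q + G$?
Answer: $- \frac{7128}{17} \approx -419.29$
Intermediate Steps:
$G = -25$ ($G = 5 \left(-5\right) = -25$)
$U{\left(O \right)} = \frac{17}{3}$ ($U{\left(O \right)} = \left(- \frac{1}{6}\right) \left(-34\right) = \frac{17}{3}$)
$I{\left(c,q \right)} = -25 + c q$ ($I{\left(c,q \right)} = c q - 25 = -25 + c q$)
$H{\left(m \right)} = m \left(-25 + 3 m\right)$
$\frac{\left(-24\right) \left(H{\left(-3 \right)} - 3\right)}{U{\left(15 \right)}} = \frac{\left(-24\right) \left(- 3 \left(-25 + 3 \left(-3\right)\right) - 3\right)}{\frac{17}{3}} = - 24 \left(- 3 \left(-25 - 9\right) - 3\right) \frac{3}{17} = - 24 \left(\left(-3\right) \left(-34\right) - 3\right) \frac{3}{17} = - 24 \left(102 - 3\right) \frac{3}{17} = \left(-24\right) 99 \cdot \frac{3}{17} = \left(-2376\right) \frac{3}{17} = - \frac{7128}{17}$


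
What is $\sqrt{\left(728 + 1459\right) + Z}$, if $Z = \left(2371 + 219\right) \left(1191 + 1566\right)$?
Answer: $\sqrt{7142817} \approx 2672.6$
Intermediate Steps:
$Z = 7140630$ ($Z = 2590 \cdot 2757 = 7140630$)
$\sqrt{\left(728 + 1459\right) + Z} = \sqrt{\left(728 + 1459\right) + 7140630} = \sqrt{2187 + 7140630} = \sqrt{7142817}$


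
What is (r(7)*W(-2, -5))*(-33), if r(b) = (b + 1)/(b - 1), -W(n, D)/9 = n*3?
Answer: -2376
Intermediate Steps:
W(n, D) = -27*n (W(n, D) = -9*n*3 = -27*n)
r(b) = (1 + b)/(-1 + b)
(r(7)*W(-2, -5))*(-33) = (((1 + 7)/(-1 + 7))*(-27*(-2)))*(-33) = ((8/6)*54)*(-33) = (((⅙)*8)*54)*(-33) = ((4/3)*54)*(-33) = 72*(-33) = -2376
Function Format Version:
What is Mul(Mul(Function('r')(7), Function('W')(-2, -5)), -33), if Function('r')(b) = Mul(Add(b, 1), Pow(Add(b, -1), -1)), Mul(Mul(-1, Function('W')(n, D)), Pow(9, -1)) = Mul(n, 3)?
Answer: -2376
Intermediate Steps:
Function('W')(n, D) = Mul(-27, n) (Function('W')(n, D) = Mul(-9, Mul(n, 3)) = Mul(-9, Mul(3, n)) = Mul(-27, n))
Function('r')(b) = Mul(Pow(Add(-1, b), -1), Add(1, b)) (Function('r')(b) = Mul(Add(1, b), Pow(Add(-1, b), -1)) = Mul(Pow(Add(-1, b), -1), Add(1, b)))
Mul(Mul(Function('r')(7), Function('W')(-2, -5)), -33) = Mul(Mul(Mul(Pow(Add(-1, 7), -1), Add(1, 7)), Mul(-27, -2)), -33) = Mul(Mul(Mul(Pow(6, -1), 8), 54), -33) = Mul(Mul(Mul(Rational(1, 6), 8), 54), -33) = Mul(Mul(Rational(4, 3), 54), -33) = Mul(72, -33) = -2376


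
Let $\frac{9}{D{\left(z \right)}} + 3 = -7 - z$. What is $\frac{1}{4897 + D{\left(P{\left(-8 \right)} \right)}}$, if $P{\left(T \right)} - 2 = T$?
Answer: $\frac{4}{19579} \approx 0.0002043$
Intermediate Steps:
$P{\left(T \right)} = 2 + T$
$D{\left(z \right)} = \frac{9}{-10 - z}$ ($D{\left(z \right)} = \frac{9}{-3 - \left(7 + z\right)} = \frac{9}{-10 - z}$)
$\frac{1}{4897 + D{\left(P{\left(-8 \right)} \right)}} = \frac{1}{4897 - \frac{9}{10 + \left(2 - 8\right)}} = \frac{1}{4897 - \frac{9}{10 - 6}} = \frac{1}{4897 - \frac{9}{4}} = \frac{1}{\frac{19579}{4}} = \frac{4}{19579}$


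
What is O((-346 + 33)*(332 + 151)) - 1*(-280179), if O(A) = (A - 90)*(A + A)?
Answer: 45737672481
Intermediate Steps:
O(A) = 2*A*(-90 + A) (O(A) = (-90 + A)*(2*A) = 2*A*(-90 + A))
O((-346 + 33)*(332 + 151)) - 1*(-280179) = 2*((-346 + 33)*(332 + 151))*(-90 + (-346 + 33)*(332 + 151)) - 1*(-280179) = 2*(-313*483)*(-90 - 313*483) + 280179 = 2*(-151179)*(-90 - 151179) + 280179 = 2*(-151179)*(-151269) + 280179 = 45737392302 + 280179 = 45737672481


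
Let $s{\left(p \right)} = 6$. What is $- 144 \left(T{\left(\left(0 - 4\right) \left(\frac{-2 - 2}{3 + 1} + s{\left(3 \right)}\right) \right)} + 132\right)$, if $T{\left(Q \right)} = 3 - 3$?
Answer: $-19008$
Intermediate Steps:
$T{\left(Q \right)} = 0$
$- 144 \left(T{\left(\left(0 - 4\right) \left(\frac{-2 - 2}{3 + 1} + s{\left(3 \right)}\right) \right)} + 132\right) = - 144 \left(0 + 132\right) = \left(-144\right) 132 = -19008$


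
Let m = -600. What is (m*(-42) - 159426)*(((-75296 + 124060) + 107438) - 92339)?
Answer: -8572075038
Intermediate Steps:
(m*(-42) - 159426)*(((-75296 + 124060) + 107438) - 92339) = (-600*(-42) - 159426)*(((-75296 + 124060) + 107438) - 92339) = (25200 - 159426)*((48764 + 107438) - 92339) = -134226*(156202 - 92339) = -134226*63863 = -8572075038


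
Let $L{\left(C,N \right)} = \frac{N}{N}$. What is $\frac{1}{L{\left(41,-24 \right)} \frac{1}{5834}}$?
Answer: $5834$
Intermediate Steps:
$L{\left(C,N \right)} = 1$
$\frac{1}{L{\left(41,-24 \right)} \frac{1}{5834}} = \frac{1}{1 \cdot \frac{1}{5834}} = \frac{1}{\frac{1}{5834}} = 5834$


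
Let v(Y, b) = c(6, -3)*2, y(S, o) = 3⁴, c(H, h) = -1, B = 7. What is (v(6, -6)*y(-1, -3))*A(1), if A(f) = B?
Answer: -1134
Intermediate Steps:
A(f) = 7
y(S, o) = 81
v(Y, b) = -2 (v(Y, b) = -1*2 = -2)
(v(6, -6)*y(-1, -3))*A(1) = -2*81*7 = -162*7 = -1134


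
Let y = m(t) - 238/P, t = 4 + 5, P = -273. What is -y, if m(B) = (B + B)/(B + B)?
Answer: -73/39 ≈ -1.8718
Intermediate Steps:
t = 9
m(B) = 1 (m(B) = (2*B)/((2*B)) = (2*B)*(1/(2*B)) = 1)
y = 73/39 (y = 1 - 238/(-273) = 1 - 238*(-1)/273 = 1 - 1*(-34/39) = 1 + 34/39 = 73/39 ≈ 1.8718)
-y = -1*73/39 = -73/39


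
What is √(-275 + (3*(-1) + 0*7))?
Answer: I*√278 ≈ 16.673*I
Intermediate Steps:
√(-275 + (3*(-1) + 0*7)) = √(-275 + (-3 + 0)) = √(-275 - 3) = √(-278) = I*√278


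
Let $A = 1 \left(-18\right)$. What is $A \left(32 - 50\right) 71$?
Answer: $23004$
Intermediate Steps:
$A = -18$
$A \left(32 - 50\right) 71 = - 18 \left(32 - 50\right) 71 = \left(-18\right) \left(-18\right) 71 = 324 \cdot 71 = 23004$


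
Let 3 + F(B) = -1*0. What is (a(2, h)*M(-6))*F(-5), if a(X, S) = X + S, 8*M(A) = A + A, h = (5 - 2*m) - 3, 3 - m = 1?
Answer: 0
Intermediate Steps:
m = 2 (m = 3 - 1*1 = 3 - 1 = 2)
F(B) = -3 (F(B) = -3 - 1*0 = -3 + 0 = -3)
h = -2 (h = (5 - 2*2) - 3 = (5 - 4) - 3 = 1 - 3 = -2)
M(A) = A/4 (M(A) = (A + A)/8 = (2*A)/8 = A/4)
a(X, S) = S + X
(a(2, h)*M(-6))*F(-5) = ((-2 + 2)*((¼)*(-6)))*(-3) = (0*(-3/2))*(-3) = 0*(-3) = 0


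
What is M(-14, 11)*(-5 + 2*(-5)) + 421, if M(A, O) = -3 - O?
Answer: 631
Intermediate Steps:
M(-14, 11)*(-5 + 2*(-5)) + 421 = (-3 - 1*11)*(-5 + 2*(-5)) + 421 = (-3 - 11)*(-5 - 10) + 421 = -14*(-15) + 421 = 210 + 421 = 631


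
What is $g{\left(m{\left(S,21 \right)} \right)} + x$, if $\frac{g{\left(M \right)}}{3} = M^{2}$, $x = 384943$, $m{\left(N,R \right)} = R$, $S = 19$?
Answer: $386266$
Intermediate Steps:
$g{\left(M \right)} = 3 M^{2}$
$g{\left(m{\left(S,21 \right)} \right)} + x = 3 \cdot 21^{2} + 384943 = 3 \cdot 441 + 384943 = 1323 + 384943 = 386266$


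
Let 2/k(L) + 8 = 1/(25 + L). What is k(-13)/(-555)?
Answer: 8/17575 ≈ 0.00045519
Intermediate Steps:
k(L) = 2/(-8 + 1/(25 + L))
k(-13)/(-555) = (2*(-25 - 1*(-13))/(199 + 8*(-13)))/(-555) = (2*(-25 + 13)/(199 - 104))*(-1/555) = (2*(-12)/95)*(-1/555) = (2*(1/95)*(-12))*(-1/555) = -24/95*(-1/555) = 8/17575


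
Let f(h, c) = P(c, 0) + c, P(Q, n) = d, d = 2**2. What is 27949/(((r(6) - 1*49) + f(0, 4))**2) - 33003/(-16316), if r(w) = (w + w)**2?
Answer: 806144711/173096444 ≈ 4.6572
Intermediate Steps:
r(w) = 4*w**2 (r(w) = (2*w)**2 = 4*w**2)
d = 4
P(Q, n) = 4
f(h, c) = 4 + c
27949/(((r(6) - 1*49) + f(0, 4))**2) - 33003/(-16316) = 27949/(((4*6**2 - 1*49) + (4 + 4))**2) - 33003/(-16316) = 27949/(((4*36 - 49) + 8)**2) - 33003*(-1/16316) = 27949/(((144 - 49) + 8)**2) + 33003/16316 = 27949/((95 + 8)**2) + 33003/16316 = 27949/(103**2) + 33003/16316 = 27949/10609 + 33003/16316 = 806144711/173096444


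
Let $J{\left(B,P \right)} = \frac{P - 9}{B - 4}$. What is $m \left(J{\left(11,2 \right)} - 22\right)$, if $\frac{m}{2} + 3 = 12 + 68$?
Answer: $-3542$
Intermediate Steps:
$J{\left(B,P \right)} = \frac{-9 + P}{-4 + B}$
$m = 154$ ($m = -6 + 2 \left(12 + 68\right) = -6 + 2 \cdot 80 = -6 + 160 = 154$)
$m \left(J{\left(11,2 \right)} - 22\right) = 154 \left(\frac{-9 + 2}{-4 + 11} - 22\right) = 154 \left(\frac{1}{7} \left(-7\right) - 22\right) = 154 \left(-1 - 22\right) = 154 \left(-23\right) = -3542$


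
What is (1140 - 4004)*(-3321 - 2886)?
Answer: 17776848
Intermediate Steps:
(1140 - 4004)*(-3321 - 2886) = -2864*(-6207) = 17776848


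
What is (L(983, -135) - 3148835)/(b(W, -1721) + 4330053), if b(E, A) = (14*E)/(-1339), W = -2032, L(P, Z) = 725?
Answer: -6338826/8718751 ≈ -0.72703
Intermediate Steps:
b(E, A) = -14*E/1339 (b(E, A) = (14*E)*(-1/1339) = -14*E/1339)
(L(983, -135) - 3148835)/(b(W, -1721) + 4330053) = (725 - 3148835)/(-14/1339*(-2032) + 4330053) = -3148110/(28448/1339 + 4330053) = -3148110/5797969415/1339 = -3148110*1339/5797969415 = -6338826/8718751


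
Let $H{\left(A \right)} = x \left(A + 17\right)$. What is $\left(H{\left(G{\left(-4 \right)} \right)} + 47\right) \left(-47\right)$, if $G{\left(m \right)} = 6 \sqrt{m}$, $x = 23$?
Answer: $-20586 - 12972 i \approx -20586.0 - 12972.0 i$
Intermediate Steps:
$H{\left(A \right)} = 391 + 23 A$ ($H{\left(A \right)} = 23 \left(A + 17\right) = 23 \left(17 + A\right) = 391 + 23 A$)
$\left(H{\left(G{\left(-4 \right)} \right)} + 47\right) \left(-47\right) = \left(\left(391 + 23 \cdot 6 \sqrt{-4}\right) + 47\right) \left(-47\right) = \left(\left(391 + 23 \cdot 6 \cdot 2 i\right) + 47\right) \left(-47\right) = \left(\left(391 + 23 \cdot 12 i\right) + 47\right) \left(-47\right) = \left(\left(391 + 276 i\right) + 47\right) \left(-47\right) = \left(438 + 276 i\right) \left(-47\right) = -20586 - 12972 i$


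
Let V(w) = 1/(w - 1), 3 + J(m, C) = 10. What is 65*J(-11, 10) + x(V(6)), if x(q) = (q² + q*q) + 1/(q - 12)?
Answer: 671118/1475 ≈ 455.00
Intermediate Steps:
J(m, C) = 7 (J(m, C) = -3 + 10 = 7)
V(w) = 1/(-1 + w)
x(q) = 1/(-12 + q) + 2*q² (x(q) = (q² + q²) + 1/(-12 + q) = 2*q² + 1/(-12 + q) = 1/(-12 + q) + 2*q²)
65*J(-11, 10) + x(V(6)) = 65*7 + (1 - 24/(-1 + 6)² + 2*(1/(-1 + 6))³)/(-12 + 1/(-1 + 6)) = 455 + (1 - 24*(1/5)² + 2*(1/5)³)/(-12 + 1/5) = 455 + (1 - 24*(⅕)² + 2*(⅕)³)/(-12 + ⅕) = 455 + (1 - 24*1/25 + 2*(1/125))/(-59/5) = 455 - 5*(1 - 24/25 + 2/125)/59 = 455 - 5/59*7/125 = 455 - 7/1475 = 671118/1475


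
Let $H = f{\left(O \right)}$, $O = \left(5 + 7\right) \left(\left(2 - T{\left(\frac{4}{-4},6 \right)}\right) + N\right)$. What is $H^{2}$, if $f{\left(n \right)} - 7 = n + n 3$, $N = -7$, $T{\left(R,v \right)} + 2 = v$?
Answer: $180625$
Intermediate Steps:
$T{\left(R,v \right)} = -2 + v$
$O = -108$ ($O = \left(5 + 7\right) \left(\left(2 - \left(-2 + 6\right)\right) - 7\right) = 12 \left(\left(2 - 4\right) - 7\right) = 12 \left(-2 - 7\right) = 12 \left(-9\right) = -108$)
$f{\left(n \right)} = 7 + 4 n$ ($f{\left(n \right)} = 7 + \left(n + n 3\right) = 7 + \left(n + 3 n\right) = 7 + 4 n$)
$H = -425$ ($H = 7 + 4 \left(-108\right) = 7 - 432 = -425$)
$H^{2} = \left(-425\right)^{2} = 180625$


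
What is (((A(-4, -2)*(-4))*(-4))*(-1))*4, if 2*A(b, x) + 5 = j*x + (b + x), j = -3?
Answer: 160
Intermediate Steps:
A(b, x) = -5/2 + b/2 - x (A(b, x) = -5/2 + (-3*x + (b + x))/2 = -5/2 + (b - 2*x)/2 = -5/2 + (b/2 - x) = -5/2 + b/2 - x)
(((A(-4, -2)*(-4))*(-4))*(-1))*4 = ((((-5/2 + (½)*(-4) - 1*(-2))*(-4))*(-4))*(-1))*4 = ((((-5/2 - 2 + 2)*(-4))*(-4))*(-1))*4 = ((-5/2*(-4)*(-4))*(-1))*4 = ((10*(-4))*(-1))*4 = -40*(-1)*4 = 40*4 = 160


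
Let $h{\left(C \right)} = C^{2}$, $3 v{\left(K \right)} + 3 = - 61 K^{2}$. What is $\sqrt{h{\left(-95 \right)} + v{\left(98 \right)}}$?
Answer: $\frac{2 i \sqrt{419079}}{3} \approx 431.58 i$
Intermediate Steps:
$v{\left(K \right)} = -1 - \frac{61 K^{2}}{3}$ ($v{\left(K \right)} = -1 + \frac{\left(-61\right) K^{2}}{3} = -1 - \frac{61 K^{2}}{3}$)
$\sqrt{h{\left(-95 \right)} + v{\left(98 \right)}} = \sqrt{\left(-95\right)^{2} - \left(1 + \frac{61 \cdot 98^{2}}{3}\right)} = \sqrt{9025 - \frac{585847}{3}} = \sqrt{- \frac{558772}{3}} = \frac{2 i \sqrt{419079}}{3}$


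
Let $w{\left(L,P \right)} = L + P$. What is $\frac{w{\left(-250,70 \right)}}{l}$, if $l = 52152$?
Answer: $- \frac{15}{4346} \approx -0.0034514$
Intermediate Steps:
$\frac{w{\left(-250,70 \right)}}{l} = \frac{-250 + 70}{52152} = \left(-180\right) \frac{1}{52152} = - \frac{15}{4346}$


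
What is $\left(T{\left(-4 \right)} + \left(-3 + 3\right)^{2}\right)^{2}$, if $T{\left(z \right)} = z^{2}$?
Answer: $256$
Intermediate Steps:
$\left(T{\left(-4 \right)} + \left(-3 + 3\right)^{2}\right)^{2} = \left(\left(-4\right)^{2} + \left(-3 + 3\right)^{2}\right)^{2} = \left(16 + 0^{2}\right)^{2} = \left(16 + 0\right)^{2} = 16^{2} = 256$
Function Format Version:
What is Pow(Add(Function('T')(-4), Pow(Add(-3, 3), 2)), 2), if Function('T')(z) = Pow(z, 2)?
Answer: 256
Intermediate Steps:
Pow(Add(Function('T')(-4), Pow(Add(-3, 3), 2)), 2) = Pow(Add(Pow(-4, 2), Pow(Add(-3, 3), 2)), 2) = Pow(Add(16, Pow(0, 2)), 2) = Pow(Add(16, 0), 2) = Pow(16, 2) = 256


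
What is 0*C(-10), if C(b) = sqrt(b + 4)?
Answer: 0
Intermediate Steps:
C(b) = sqrt(4 + b)
0*C(-10) = 0*sqrt(4 - 10) = 0*sqrt(-6) = 0*(I*sqrt(6)) = 0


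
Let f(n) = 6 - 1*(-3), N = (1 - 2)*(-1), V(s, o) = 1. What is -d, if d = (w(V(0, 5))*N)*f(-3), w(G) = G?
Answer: -9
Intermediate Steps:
N = 1 (N = -1*(-1) = 1)
f(n) = 9 (f(n) = 6 + 3 = 9)
d = 9 (d = (1*1)*9 = 1*9 = 9)
-d = -1*9 = -9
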